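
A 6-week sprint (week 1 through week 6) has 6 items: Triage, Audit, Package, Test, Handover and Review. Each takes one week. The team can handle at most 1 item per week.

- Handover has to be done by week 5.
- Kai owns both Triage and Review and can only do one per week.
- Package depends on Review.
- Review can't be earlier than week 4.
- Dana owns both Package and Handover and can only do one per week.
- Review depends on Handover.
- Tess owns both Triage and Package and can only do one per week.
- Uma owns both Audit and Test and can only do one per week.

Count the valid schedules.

Splitting on Package: it can be week 5 (18), week 6 (42). Listing each branch's schedules as (Triage, Audit, Test, Handover, Review) by week number:
Package=week 5: (1,2,6,3,4) (1,3,6,2,4) (1,6,2,3,4) (1,6,3,2,4) (2,1,6,3,4) (2,3,6,1,4) (2,6,1,3,4) (2,6,3,1,4) (3,1,6,2,4) (3,2,6,1,4) (3,6,1,2,4) (3,6,2,1,4) (6,1,2,3,4) (6,1,3,2,4) (6,2,1,3,4) (6,2,3,1,4) (6,3,1,2,4) (6,3,2,1,4) — 18.
Package=week 6: (1,2,3,4,5) (1,2,4,3,5) (1,2,5,3,4) (1,3,2,4,5) (1,3,4,2,5) (1,3,5,2,4) (1,4,2,3,5) (1,4,3,2,5) (1,5,2,3,4) (1,5,3,2,4) (2,1,3,4,5) (2,1,4,3,5) (2,1,5,3,4) (2,3,1,4,5) (2,3,4,1,5) (2,3,5,1,4) (2,4,1,3,5) (2,4,3,1,5) (2,5,1,3,4) (2,5,3,1,4) (3,1,2,4,5) (3,1,4,2,5) (3,1,5,2,4) (3,2,1,4,5) (3,2,4,1,5) (3,2,5,1,4) (3,4,1,2,5) (3,4,2,1,5) (3,5,1,2,4) (3,5,2,1,4) (4,1,2,3,5) (4,1,3,2,5) (4,2,1,3,5) (4,2,3,1,5) (4,3,1,2,5) (4,3,2,1,5) (5,1,2,3,4) (5,1,3,2,4) (5,2,1,3,4) (5,2,3,1,4) (5,3,1,2,4) (5,3,2,1,4) — 42.
Summing: 18 + 42 = 60.

60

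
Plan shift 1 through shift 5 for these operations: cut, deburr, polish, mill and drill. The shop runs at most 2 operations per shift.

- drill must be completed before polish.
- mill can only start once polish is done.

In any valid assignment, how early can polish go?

Precedence pushes polish to at least shift 2; downstream work caps polish at shift 4.
polish at shift 2 is achievable: deburr=shift 2; mill=shift 3; polish=shift 2; cut=shift 1; drill=shift 1.

shift 2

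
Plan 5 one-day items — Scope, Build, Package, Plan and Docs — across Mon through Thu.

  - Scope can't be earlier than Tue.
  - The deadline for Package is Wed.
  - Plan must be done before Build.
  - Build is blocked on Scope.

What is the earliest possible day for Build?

Precedence pushes Build to at least Wed.
Build at Wed is achievable: Package -> Mon, Scope -> Tue, Plan -> Mon, Docs -> Mon, Build -> Wed.

Wed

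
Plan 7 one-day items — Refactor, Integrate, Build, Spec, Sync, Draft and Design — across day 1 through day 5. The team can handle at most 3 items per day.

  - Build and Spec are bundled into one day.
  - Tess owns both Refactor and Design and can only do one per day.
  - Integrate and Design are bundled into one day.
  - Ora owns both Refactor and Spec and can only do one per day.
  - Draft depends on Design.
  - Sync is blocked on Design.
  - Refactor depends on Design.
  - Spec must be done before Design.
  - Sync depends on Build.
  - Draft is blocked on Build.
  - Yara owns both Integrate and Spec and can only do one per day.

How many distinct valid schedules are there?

Splitting on Refactor: it can be day 3 (9), day 4 (17), day 5 (20). Listing each branch's schedules as (Integrate, Build, Spec, Sync, Draft, Design) by day number:
Refactor=day 3: (2,1,1,3,3,2) (2,1,1,3,4,2) (2,1,1,3,5,2) (2,1,1,4,3,2) (2,1,1,4,4,2) (2,1,1,4,5,2) (2,1,1,5,3,2) (2,1,1,5,4,2) (2,1,1,5,5,2) — 9.
Refactor=day 4: (2,1,1,3,3,2) (2,1,1,3,4,2) (2,1,1,3,5,2) (2,1,1,4,3,2) (2,1,1,4,4,2) (2,1,1,4,5,2) (2,1,1,5,3,2) (2,1,1,5,4,2) (2,1,1,5,5,2) (3,1,1,4,4,3) (3,1,1,4,5,3) (3,1,1,5,4,3) (3,1,1,5,5,3) (3,2,2,4,4,3) (3,2,2,4,5,3) (3,2,2,5,4,3) (3,2,2,5,5,3) — 17.
Refactor=day 5: (2,1,1,3,3,2) (2,1,1,3,4,2) (2,1,1,3,5,2) (2,1,1,4,3,2) (2,1,1,4,4,2) (2,1,1,4,5,2) (2,1,1,5,3,2) (2,1,1,5,4,2) (2,1,1,5,5,2) (3,1,1,4,4,3) (3,1,1,4,5,3) (3,1,1,5,4,3) (3,1,1,5,5,3) (3,2,2,4,4,3) (3,2,2,4,5,3) (3,2,2,5,4,3) (3,2,2,5,5,3) (4,1,1,5,5,4) (4,2,2,5,5,4) (4,3,3,5,5,4) — 20.
Summing: 9 + 17 + 20 = 46.

46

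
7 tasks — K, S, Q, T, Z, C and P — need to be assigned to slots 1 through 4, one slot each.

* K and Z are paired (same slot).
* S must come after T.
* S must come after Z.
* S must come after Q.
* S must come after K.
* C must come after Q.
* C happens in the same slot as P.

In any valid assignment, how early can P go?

P must be in the same slot as C, which can't be before 2, so P is at least 2.
P at 2 is achievable: S in 2, C in 2, Q in 1, K in 1, Z in 1, T in 1, P in 2.

2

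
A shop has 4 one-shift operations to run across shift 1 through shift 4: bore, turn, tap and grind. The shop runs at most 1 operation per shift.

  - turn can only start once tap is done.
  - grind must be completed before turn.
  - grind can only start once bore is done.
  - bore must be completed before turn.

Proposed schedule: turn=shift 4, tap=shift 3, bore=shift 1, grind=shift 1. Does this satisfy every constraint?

No — it violates: The shop runs at most 1 operation per shift

grind must be completed before turn — holds.
grind can only start once bore is done — violated.
turn can only start once tap is done — holds.
The shop runs at most 1 operation per shift — violated.
bore must be completed before turn — holds.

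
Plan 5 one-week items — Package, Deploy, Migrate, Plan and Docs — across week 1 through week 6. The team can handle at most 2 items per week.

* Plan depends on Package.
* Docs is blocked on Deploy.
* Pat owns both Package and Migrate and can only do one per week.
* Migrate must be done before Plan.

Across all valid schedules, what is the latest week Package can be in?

week 5

Downstream work caps Package at week 5.
Package at week 5 is achievable: Migrate=week 1, Docs=week 2, Plan=week 6, Package=week 5, Deploy=week 1.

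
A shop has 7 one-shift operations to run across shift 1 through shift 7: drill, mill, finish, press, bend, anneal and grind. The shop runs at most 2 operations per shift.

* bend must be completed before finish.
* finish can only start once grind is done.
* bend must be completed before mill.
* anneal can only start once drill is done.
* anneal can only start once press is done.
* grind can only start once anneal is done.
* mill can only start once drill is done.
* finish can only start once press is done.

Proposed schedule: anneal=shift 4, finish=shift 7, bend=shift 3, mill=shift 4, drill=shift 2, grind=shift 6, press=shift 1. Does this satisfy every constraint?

Yes, all constraints hold

anneal can only start once press is done — holds.
bend must be completed before mill — holds.
finish can only start once press is done — holds.
anneal can only start once drill is done — holds.
The shop runs at most 2 operations per shift — holds.
bend must be completed before finish — holds.
mill can only start once drill is done — holds.
finish can only start once grind is done — holds.
grind can only start once anneal is done — holds.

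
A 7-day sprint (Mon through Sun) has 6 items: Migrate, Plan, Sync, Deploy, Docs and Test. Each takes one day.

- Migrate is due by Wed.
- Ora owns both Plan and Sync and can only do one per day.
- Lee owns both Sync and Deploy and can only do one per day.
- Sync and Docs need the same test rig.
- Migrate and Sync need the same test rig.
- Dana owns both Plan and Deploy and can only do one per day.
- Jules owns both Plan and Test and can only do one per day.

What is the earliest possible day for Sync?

Sync at Mon is achievable: Deploy=Wed, Plan=Tue, Migrate=Tue, Docs=Tue, Test=Mon, Sync=Mon.

Mon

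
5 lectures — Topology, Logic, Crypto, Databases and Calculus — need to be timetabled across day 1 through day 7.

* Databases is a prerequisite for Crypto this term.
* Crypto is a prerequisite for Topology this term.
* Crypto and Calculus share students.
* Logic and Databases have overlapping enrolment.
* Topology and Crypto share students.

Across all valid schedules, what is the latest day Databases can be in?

day 5

Downstream work caps Databases at day 5.
Databases at day 5 is achievable: Calculus in day 1, Topology in day 7, Logic in day 1, Databases in day 5, Crypto in day 6.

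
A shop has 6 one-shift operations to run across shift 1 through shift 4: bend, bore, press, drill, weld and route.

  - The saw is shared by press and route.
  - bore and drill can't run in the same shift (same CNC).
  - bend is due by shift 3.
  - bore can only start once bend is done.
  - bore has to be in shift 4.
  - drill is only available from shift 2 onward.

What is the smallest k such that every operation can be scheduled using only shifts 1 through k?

4

The precedence chain requires at least 2 distinct shifts.
bore can't be placed before shift 4, so the schedule must run through at least shift 4.
4 works (last occupied shift: shift 4): for example bend in shift 1, press in shift 1, bore in shift 4, weld in shift 1, route in shift 2, drill in shift 2.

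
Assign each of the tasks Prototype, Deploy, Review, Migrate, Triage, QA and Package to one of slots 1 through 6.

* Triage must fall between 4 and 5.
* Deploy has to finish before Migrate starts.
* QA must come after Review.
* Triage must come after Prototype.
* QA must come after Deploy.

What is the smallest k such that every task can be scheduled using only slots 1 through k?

The precedence chain requires at least 2 distinct slots.
Triage can't be placed before 4, so the schedule must run through at least slot 4.
4 works (last occupied slot: 4): for example Triage -> 4, Package -> 1, Review -> 1, QA -> 2, Migrate -> 2, Prototype -> 1, Deploy -> 1.

4 slots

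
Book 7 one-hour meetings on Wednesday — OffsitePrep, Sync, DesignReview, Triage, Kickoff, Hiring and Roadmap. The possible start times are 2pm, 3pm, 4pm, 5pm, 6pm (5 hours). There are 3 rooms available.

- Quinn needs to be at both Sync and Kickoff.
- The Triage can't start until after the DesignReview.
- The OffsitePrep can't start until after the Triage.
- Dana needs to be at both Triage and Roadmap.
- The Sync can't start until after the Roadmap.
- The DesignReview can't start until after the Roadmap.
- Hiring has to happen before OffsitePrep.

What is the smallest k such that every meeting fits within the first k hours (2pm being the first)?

The precedence chain requires at least 4 distinct hours.
With at most 3 per hour and 7 meetings, at least 3 hours are needed.
4 works (last occupied hour: 5pm): for example Triage=4pm; Hiring=2pm; Kickoff=2pm; OffsitePrep=5pm; Sync=3pm; Roadmap=2pm; DesignReview=3pm.

4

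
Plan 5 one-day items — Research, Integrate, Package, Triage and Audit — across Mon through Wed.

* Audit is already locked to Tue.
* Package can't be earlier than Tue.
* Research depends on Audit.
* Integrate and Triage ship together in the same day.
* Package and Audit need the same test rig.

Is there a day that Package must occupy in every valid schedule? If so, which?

Package's window is Tue–Wed.
Audit is fixed at Tue, and Package can't share a day with Audit.
So Package must be Wed.

Wed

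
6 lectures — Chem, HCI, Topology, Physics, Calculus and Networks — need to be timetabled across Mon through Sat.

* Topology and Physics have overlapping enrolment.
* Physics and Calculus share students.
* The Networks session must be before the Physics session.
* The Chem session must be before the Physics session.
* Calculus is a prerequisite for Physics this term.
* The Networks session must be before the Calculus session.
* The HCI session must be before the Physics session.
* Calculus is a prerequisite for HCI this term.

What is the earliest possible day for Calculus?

Tue

Precedence pushes Calculus to at least Tue; downstream work caps Calculus at Thu.
Calculus at Tue is achievable: HCI -> Wed; Chem -> Mon; Topology -> Mon; Calculus -> Tue; Physics -> Thu; Networks -> Mon.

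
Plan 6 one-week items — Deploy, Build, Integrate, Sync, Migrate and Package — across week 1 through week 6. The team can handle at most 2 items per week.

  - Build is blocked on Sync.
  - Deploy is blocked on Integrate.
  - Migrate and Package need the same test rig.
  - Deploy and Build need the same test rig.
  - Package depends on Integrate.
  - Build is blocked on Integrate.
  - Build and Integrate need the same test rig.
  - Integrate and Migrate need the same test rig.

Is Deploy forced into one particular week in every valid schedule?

Deploy can be week 2 (e.g. Package in week 2; Migrate in week 3; Sync in week 1; Build in week 3; Integrate in week 1; Deploy in week 2) or week 3 (e.g. Integrate -> week 1, Sync -> week 1, Migrate -> week 3, Deploy -> week 3, Package -> week 2, Build -> week 2).

No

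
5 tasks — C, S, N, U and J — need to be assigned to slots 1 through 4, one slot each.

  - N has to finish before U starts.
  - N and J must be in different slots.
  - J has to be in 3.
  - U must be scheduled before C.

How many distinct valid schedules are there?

16

Splitting on C: it can be 3 (4), 4 (12). Listing each branch's schedules as (S, N, U, J):
C=3: (1,1,2,3) (2,1,2,3) (3,1,2,3) (4,1,2,3) — 4.
C=4: (1,1,2,3) (1,1,3,3) (1,2,3,3) (2,1,2,3) (2,1,3,3) (2,2,3,3) (3,1,2,3) (3,1,3,3) (3,2,3,3) (4,1,2,3) (4,1,3,3) (4,2,3,3) — 12.
Summing: 4 + 12 = 16.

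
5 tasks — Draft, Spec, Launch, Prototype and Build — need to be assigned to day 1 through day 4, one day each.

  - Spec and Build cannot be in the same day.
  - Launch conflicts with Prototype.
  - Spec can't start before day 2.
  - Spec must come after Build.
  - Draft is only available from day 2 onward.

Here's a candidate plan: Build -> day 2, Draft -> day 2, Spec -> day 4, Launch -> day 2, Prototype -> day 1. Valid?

Valid

Spec and Build cannot be in the same day — holds.
Spec can't start before day 2 — holds.
Spec must come after Build — holds.
Draft is only available from day 2 onward — holds.
Launch conflicts with Prototype — holds.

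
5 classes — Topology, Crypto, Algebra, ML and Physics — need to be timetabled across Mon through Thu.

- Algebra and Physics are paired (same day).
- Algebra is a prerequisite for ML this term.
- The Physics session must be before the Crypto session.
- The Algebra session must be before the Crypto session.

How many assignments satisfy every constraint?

56

Splitting on Topology: it can be Mon (14), Tue (14), Wed (14), Thu (14). Listing each branch's schedules as (Crypto, Algebra, ML, Physics):
Topology=Mon: (Tue,Mon,Tue,Mon) (Tue,Mon,Wed,Mon) (Tue,Mon,Thu,Mon) (Wed,Mon,Tue,Mon) (Wed,Mon,Wed,Mon) (Wed,Mon,Thu,Mon) (Wed,Tue,Wed,Tue) (Wed,Tue,Thu,Tue) (Thu,Mon,Tue,Mon) (Thu,Mon,Wed,Mon) (Thu,Mon,Thu,Mon) (Thu,Tue,Wed,Tue) (Thu,Tue,Thu,Tue) (Thu,Wed,Thu,Wed) — 14.
Topology=Tue: (Tue,Mon,Tue,Mon) (Tue,Mon,Wed,Mon) (Tue,Mon,Thu,Mon) (Wed,Mon,Tue,Mon) (Wed,Mon,Wed,Mon) (Wed,Mon,Thu,Mon) (Wed,Tue,Wed,Tue) (Wed,Tue,Thu,Tue) (Thu,Mon,Tue,Mon) (Thu,Mon,Wed,Mon) (Thu,Mon,Thu,Mon) (Thu,Tue,Wed,Tue) (Thu,Tue,Thu,Tue) (Thu,Wed,Thu,Wed) — 14.
Topology=Wed: (Tue,Mon,Tue,Mon) (Tue,Mon,Wed,Mon) (Tue,Mon,Thu,Mon) (Wed,Mon,Tue,Mon) (Wed,Mon,Wed,Mon) (Wed,Mon,Thu,Mon) (Wed,Tue,Wed,Tue) (Wed,Tue,Thu,Tue) (Thu,Mon,Tue,Mon) (Thu,Mon,Wed,Mon) (Thu,Mon,Thu,Mon) (Thu,Tue,Wed,Tue) (Thu,Tue,Thu,Tue) (Thu,Wed,Thu,Wed) — 14.
Topology=Thu: (Tue,Mon,Tue,Mon) (Tue,Mon,Wed,Mon) (Tue,Mon,Thu,Mon) (Wed,Mon,Tue,Mon) (Wed,Mon,Wed,Mon) (Wed,Mon,Thu,Mon) (Wed,Tue,Wed,Tue) (Wed,Tue,Thu,Tue) (Thu,Mon,Tue,Mon) (Thu,Mon,Wed,Mon) (Thu,Mon,Thu,Mon) (Thu,Tue,Wed,Tue) (Thu,Tue,Thu,Tue) (Thu,Wed,Thu,Wed) — 14.
Summing: 14 + 14 + 14 + 14 = 56.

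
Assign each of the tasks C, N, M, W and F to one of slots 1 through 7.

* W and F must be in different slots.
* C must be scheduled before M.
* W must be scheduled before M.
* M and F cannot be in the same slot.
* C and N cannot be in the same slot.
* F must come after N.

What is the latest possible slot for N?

6

Downstream work caps N at 6.
N at 6 is achievable: F in 7; N in 6; C in 1; W in 1; M in 2.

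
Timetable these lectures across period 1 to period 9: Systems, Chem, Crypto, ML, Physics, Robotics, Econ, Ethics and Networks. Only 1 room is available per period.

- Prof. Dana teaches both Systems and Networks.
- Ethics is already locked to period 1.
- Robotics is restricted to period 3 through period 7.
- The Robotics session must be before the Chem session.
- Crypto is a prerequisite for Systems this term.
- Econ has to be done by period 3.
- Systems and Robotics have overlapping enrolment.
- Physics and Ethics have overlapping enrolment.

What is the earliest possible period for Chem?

Precedence pushes Chem to at least period 4.
Chem at period 4 is achievable: Physics -> period 8; Chem -> period 4; Networks -> period 9; Econ -> period 2; Crypto -> period 5; Robotics -> period 3; Ethics -> period 1; Systems -> period 6; ML -> period 7.

period 4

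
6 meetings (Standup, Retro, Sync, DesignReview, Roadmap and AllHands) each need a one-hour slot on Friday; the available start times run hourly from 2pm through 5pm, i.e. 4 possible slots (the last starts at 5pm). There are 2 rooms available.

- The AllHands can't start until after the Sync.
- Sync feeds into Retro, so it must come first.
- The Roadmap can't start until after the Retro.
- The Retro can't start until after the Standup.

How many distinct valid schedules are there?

40

Splitting on Standup: it can be 2pm (27), 3pm (13). Listing each branch's schedules as (Retro, Sync, DesignReview, Roadmap, AllHands):
Standup=2pm: (3pm,2pm,3pm,4pm,4pm) (3pm,2pm,3pm,4pm,5pm) (3pm,2pm,3pm,5pm,4pm) (3pm,2pm,3pm,5pm,5pm) (3pm,2pm,4pm,4pm,3pm) (3pm,2pm,4pm,4pm,5pm) (3pm,2pm,4pm,5pm,3pm) (3pm,2pm,4pm,5pm,4pm) (3pm,2pm,4pm,5pm,5pm) (3pm,2pm,5pm,4pm,3pm) (3pm,2pm,5pm,4pm,4pm) (3pm,2pm,5pm,4pm,5pm) (3pm,2pm,5pm,5pm,3pm) (3pm,2pm,5pm,5pm,4pm) (4pm,2pm,3pm,5pm,3pm) (4pm,2pm,3pm,5pm,4pm) (4pm,2pm,3pm,5pm,5pm) (4pm,2pm,4pm,5pm,3pm) (4pm,2pm,4pm,5pm,5pm) (4pm,2pm,5pm,5pm,3pm) (4pm,2pm,5pm,5pm,4pm) (4pm,3pm,2pm,5pm,4pm) (4pm,3pm,2pm,5pm,5pm) (4pm,3pm,3pm,5pm,4pm) (4pm,3pm,3pm,5pm,5pm) (4pm,3pm,4pm,5pm,5pm) (4pm,3pm,5pm,5pm,4pm) — 27.
Standup=3pm: (4pm,2pm,2pm,5pm,3pm) (4pm,2pm,2pm,5pm,4pm) (4pm,2pm,2pm,5pm,5pm) (4pm,2pm,3pm,5pm,4pm) (4pm,2pm,3pm,5pm,5pm) (4pm,2pm,4pm,5pm,3pm) (4pm,2pm,4pm,5pm,5pm) (4pm,2pm,5pm,5pm,3pm) (4pm,2pm,5pm,5pm,4pm) (4pm,3pm,2pm,5pm,4pm) (4pm,3pm,2pm,5pm,5pm) (4pm,3pm,4pm,5pm,5pm) (4pm,3pm,5pm,5pm,4pm) — 13.
Summing: 27 + 13 = 40.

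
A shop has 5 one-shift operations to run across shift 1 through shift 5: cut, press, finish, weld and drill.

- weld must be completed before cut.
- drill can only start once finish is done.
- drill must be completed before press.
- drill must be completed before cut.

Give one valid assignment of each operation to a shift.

weld in shift 1, press in shift 3, cut in shift 3, drill in shift 2, finish in shift 1

Checking: drill(shift 2) before press(shift 3); weld(shift 1) before cut(shift 3); finish(shift 1) before drill(shift 2); drill(shift 2) before cut(shift 3).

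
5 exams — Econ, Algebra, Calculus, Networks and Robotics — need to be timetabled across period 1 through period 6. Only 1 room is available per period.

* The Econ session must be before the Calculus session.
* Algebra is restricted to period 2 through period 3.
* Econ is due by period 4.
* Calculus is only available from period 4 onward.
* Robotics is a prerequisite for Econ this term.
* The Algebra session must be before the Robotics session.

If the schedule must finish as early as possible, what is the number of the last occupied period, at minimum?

5

The precedence chain requires at least 4 distinct periods.
With at most 1 per period and 5 exams, at least 5 periods are needed.
Propagating the time windows through the other constraints, Calculus can't land before period 5, so the schedule must run through at least period 5.
5 works (last occupied period: period 5): for example Econ -> period 4, Calculus -> period 5, Robotics -> period 3, Networks -> period 1, Algebra -> period 2.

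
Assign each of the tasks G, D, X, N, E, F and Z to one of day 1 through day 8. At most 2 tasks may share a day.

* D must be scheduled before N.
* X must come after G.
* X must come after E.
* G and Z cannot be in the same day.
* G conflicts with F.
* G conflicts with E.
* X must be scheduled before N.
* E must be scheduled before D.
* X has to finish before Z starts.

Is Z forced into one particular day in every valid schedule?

No

Z can be day 4 (e.g. E in day 1; N in day 4; X in day 3; D in day 2; G in day 2; F in day 1; Z in day 4) or day 5 (e.g. D=day 2; F=day 1; E=day 1; G=day 2; Z=day 5; X=day 3; N=day 4).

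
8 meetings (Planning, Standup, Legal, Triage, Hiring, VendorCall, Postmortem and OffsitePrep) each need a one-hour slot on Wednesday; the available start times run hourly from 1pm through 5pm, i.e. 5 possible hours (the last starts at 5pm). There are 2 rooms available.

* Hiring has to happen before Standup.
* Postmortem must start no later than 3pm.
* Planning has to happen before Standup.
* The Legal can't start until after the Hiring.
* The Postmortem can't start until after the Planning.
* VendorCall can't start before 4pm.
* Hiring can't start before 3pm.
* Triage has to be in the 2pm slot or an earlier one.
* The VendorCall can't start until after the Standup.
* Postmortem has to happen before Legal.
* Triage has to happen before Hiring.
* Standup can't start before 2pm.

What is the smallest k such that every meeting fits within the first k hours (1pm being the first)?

5 hours

The precedence chain requires at least 4 distinct hours.
With at most 2 per hour and 8 meetings, at least 4 hours are needed.
Propagating the time windows through the other constraints, VendorCall can't land before 5pm — that is hour 5 counting from 1pm — so the schedule must run through at least 5 hours.
5 works (last occupied hour: 5pm): for example Legal=4pm; OffsitePrep=2pm; Planning=1pm; Standup=4pm; Triage=1pm; Hiring=3pm; Postmortem=2pm; VendorCall=5pm.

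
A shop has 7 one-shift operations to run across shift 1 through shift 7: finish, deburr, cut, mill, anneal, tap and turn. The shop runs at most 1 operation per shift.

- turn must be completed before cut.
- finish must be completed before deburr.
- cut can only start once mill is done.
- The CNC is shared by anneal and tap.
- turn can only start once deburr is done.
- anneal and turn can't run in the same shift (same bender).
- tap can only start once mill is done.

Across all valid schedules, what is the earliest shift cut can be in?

shift 5

Precedence pushes cut to at least shift 4.
cut at shift 5 is achievable: cut in shift 5; turn in shift 4; anneal in shift 7; finish in shift 1; mill in shift 3; tap in shift 6; deburr in shift 2.
Nothing earlier works — the conflict and capacity constraints rule out every shift before shift 5.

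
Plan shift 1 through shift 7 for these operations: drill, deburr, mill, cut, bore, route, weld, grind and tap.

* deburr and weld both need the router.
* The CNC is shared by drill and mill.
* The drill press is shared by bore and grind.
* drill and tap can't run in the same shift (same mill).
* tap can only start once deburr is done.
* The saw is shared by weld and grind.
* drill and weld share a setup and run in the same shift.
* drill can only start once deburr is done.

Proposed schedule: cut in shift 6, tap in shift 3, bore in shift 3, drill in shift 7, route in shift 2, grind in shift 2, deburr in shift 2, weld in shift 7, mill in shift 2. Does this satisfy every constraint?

deburr and weld both need the router — holds.
tap can only start once deburr is done — holds.
The saw is shared by weld and grind — holds.
The drill press is shared by bore and grind — holds.
The CNC is shared by drill and mill — holds.
drill and weld share a setup and run in the same shift — holds.
drill and tap can't run in the same shift (same mill) — holds.
drill can only start once deburr is done — holds.

Valid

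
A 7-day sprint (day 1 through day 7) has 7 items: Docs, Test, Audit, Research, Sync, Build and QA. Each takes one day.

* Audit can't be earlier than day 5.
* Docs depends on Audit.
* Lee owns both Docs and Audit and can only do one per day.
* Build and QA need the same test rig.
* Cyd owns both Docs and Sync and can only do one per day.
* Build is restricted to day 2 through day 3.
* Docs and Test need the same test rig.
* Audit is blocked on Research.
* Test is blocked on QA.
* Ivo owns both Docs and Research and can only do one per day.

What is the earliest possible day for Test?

Precedence pushes Test to at least day 2.
Test at day 2 is achievable: QA in day 1; Docs in day 6; Audit in day 5; Test in day 2; Build in day 2; Research in day 1; Sync in day 1.

day 2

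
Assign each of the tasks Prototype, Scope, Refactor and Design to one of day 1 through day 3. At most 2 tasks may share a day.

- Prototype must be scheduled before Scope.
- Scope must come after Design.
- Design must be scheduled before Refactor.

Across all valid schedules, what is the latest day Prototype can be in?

day 2

Downstream work caps Prototype at day 2.
Prototype at day 2 is achievable: Scope=day 3; Refactor=day 2; Design=day 1; Prototype=day 2.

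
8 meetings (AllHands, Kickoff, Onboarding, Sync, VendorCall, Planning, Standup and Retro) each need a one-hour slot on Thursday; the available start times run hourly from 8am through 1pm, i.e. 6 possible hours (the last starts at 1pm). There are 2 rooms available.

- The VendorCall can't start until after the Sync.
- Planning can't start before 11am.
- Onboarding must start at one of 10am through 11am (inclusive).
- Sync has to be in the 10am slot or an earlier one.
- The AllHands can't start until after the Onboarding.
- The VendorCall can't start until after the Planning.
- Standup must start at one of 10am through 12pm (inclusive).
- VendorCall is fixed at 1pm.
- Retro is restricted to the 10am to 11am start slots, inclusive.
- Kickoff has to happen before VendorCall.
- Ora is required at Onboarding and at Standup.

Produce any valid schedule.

VendorCall -> 1pm, Planning -> 11am, Retro -> 10am, Sync -> 8am, AllHands -> 12pm, Standup -> 11am, Onboarding -> 10am, Kickoff -> 8am

Checking: Onboarding(10am) before AllHands(12pm); Sync(8am) before VendorCall(1pm); Kickoff(8am) before VendorCall(1pm); Planning(11am) before VendorCall(1pm); Onboarding(10am) != Standup(11am); Planning=11am in [11am,1pm]; Sync=8am in [8am,10am]; Retro=10am in [10am,11am]; Standup=11am in [10am,12pm]; Onboarding=10am in [10am,11am]; VendorCall=1pm in [1pm,1pm]; max 2 per hour (cap 2).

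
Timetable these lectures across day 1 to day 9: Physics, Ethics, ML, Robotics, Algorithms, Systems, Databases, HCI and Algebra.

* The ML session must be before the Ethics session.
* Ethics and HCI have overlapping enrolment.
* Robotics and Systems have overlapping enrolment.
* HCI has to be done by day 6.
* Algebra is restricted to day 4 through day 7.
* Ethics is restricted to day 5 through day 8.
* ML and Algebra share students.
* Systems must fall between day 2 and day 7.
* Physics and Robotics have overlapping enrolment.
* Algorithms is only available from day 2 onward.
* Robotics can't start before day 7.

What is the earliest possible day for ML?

day 1

Downstream work caps ML at day 7.
ML at day 1 is achievable: Robotics=day 7; Algorithms=day 2; Databases=day 1; Systems=day 2; ML=day 1; HCI=day 1; Ethics=day 5; Algebra=day 4; Physics=day 1.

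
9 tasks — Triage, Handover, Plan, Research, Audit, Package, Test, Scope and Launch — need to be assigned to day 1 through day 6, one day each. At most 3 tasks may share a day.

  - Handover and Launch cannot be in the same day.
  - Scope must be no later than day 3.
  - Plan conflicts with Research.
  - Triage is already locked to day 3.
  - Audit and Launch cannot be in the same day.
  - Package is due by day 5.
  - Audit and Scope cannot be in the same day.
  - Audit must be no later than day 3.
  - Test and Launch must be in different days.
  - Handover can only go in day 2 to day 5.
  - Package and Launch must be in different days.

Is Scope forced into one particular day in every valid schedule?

Scope can be day 1 (e.g. Handover=day 2, Scope=day 1, Launch=day 4, Package=day 1, Plan=day 1, Triage=day 3, Test=day 3, Audit=day 2, Research=day 2) or day 2 (e.g. Research in day 2; Test in day 3; Launch in day 4; Plan in day 1; Triage in day 3; Handover in day 2; Scope in day 2; Package in day 1; Audit in day 1).

No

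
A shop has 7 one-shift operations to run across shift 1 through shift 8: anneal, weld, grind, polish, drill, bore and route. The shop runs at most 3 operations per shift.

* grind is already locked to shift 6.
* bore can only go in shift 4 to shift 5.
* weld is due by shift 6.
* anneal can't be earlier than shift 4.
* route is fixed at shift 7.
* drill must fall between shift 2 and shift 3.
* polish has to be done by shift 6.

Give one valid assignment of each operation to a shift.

weld -> shift 1; polish -> shift 1; drill -> shift 2; anneal -> shift 4; grind -> shift 6; route -> shift 7; bore -> shift 4

Checking: polish=shift 1 in [shift 1,shift 6]; anneal=shift 4 in [shift 4,shift 8]; drill=shift 2 in [shift 2,shift 3]; bore=shift 4 in [shift 4,shift 5]; grind=shift 6 in [shift 6,shift 6]; route=shift 7 in [shift 7,shift 7]; weld=shift 1 in [shift 1,shift 6]; max 2 per shift (cap 3).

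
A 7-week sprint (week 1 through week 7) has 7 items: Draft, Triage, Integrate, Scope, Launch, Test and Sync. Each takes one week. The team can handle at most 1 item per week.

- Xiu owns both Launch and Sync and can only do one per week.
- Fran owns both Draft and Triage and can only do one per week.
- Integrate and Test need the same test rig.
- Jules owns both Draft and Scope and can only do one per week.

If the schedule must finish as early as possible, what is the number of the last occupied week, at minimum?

7

With at most 1 per week and 7 tasks, at least 7 weeks are needed.
7 works (last occupied week: week 7): for example Launch=week 5; Draft=week 1; Integrate=week 3; Triage=week 2; Sync=week 7; Test=week 6; Scope=week 4.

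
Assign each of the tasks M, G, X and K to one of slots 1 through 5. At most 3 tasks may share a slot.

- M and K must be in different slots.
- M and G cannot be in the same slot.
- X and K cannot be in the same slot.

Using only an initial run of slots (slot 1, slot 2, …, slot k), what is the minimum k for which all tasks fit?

2

With at most 3 per slot and 4 tasks, at least 2 slots are needed.
2 works (last occupied slot: 2): for example M -> 1; K -> 2; G -> 2; X -> 1.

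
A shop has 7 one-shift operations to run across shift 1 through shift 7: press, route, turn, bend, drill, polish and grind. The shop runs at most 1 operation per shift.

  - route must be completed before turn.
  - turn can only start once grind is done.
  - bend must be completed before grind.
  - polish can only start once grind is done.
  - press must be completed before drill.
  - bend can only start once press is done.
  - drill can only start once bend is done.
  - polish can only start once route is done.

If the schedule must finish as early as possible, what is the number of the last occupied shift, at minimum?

7

The precedence chain requires at least 4 distinct shifts.
With at most 1 per shift and 7 operations, at least 7 shifts are needed.
7 works (last occupied shift: shift 7): for example route in shift 4; bend in shift 2; grind in shift 3; turn in shift 5; polish in shift 7; press in shift 1; drill in shift 6.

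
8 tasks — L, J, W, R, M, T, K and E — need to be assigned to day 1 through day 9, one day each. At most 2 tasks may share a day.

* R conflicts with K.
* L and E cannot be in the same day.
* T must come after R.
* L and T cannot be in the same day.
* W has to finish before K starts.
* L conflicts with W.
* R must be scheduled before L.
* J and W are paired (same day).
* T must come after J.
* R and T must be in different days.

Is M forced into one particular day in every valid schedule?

No

M can be day 1 (e.g. E -> day 5; W -> day 2; T -> day 3; M -> day 1; J -> day 2; L -> day 4; K -> day 3; R -> day 1) or day 2 (e.g. W -> day 3; R -> day 1; L -> day 2; J -> day 3; M -> day 2; E -> day 1; K -> day 4; T -> day 4).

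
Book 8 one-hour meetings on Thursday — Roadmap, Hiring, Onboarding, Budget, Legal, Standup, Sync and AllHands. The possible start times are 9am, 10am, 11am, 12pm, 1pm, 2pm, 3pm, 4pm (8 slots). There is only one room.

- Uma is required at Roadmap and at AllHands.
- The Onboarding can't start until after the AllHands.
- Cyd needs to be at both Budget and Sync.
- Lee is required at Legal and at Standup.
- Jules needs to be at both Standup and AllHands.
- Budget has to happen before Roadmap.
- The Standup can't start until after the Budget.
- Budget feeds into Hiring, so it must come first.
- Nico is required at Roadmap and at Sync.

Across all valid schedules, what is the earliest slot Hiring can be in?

10am

Precedence pushes Hiring to at least 10am.
Hiring at 10am is achievable: Legal -> 3pm, Onboarding -> 1pm, AllHands -> 12pm, Budget -> 9am, Sync -> 4pm, Roadmap -> 11am, Standup -> 2pm, Hiring -> 10am.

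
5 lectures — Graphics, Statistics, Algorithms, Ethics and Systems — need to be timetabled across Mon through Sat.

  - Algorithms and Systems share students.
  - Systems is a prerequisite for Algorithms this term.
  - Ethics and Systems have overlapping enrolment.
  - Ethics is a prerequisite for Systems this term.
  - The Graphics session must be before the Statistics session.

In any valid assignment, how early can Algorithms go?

Wed

Precedence pushes Algorithms to at least Wed.
Algorithms at Wed is achievable: Statistics -> Tue, Algorithms -> Wed, Systems -> Tue, Ethics -> Mon, Graphics -> Mon.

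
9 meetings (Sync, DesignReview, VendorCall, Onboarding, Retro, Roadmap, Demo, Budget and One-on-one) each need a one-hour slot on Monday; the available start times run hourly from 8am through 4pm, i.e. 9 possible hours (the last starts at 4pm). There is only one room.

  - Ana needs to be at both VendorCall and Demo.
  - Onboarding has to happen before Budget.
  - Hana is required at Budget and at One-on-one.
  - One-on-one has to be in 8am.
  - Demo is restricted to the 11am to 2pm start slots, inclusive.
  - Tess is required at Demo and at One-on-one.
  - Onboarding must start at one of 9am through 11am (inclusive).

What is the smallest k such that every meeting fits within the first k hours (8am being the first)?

9

The precedence chain requires at least 2 distinct hours.
With at most 1 per hour and 9 meetings, at least 9 hours are needed.
Demo can't be placed before 11am — that is hour 4 counting from 8am — so the schedule must run through at least 4 hours.
9 works (last occupied hour: 4pm): for example Sync in 12pm, VendorCall in 2pm, Onboarding in 9am, DesignReview in 1pm, One-on-one in 8am, Demo in 11am, Retro in 3pm, Budget in 10am, Roadmap in 4pm.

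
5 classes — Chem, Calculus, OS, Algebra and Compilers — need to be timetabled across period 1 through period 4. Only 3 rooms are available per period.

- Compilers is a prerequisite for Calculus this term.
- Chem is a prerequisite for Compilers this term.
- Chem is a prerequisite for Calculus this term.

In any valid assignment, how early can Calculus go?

period 3

Precedence pushes Calculus to at least period 3.
Calculus at period 3 is achievable: Algebra -> period 1, Calculus -> period 3, Compilers -> period 2, Chem -> period 1, OS -> period 1.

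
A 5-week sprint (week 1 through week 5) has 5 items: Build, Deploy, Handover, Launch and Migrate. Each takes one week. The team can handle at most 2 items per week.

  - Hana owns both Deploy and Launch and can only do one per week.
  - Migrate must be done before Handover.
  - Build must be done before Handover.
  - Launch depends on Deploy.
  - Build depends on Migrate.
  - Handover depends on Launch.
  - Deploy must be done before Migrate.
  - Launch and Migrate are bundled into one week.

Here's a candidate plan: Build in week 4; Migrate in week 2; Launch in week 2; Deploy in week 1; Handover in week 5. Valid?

The team can handle at most 2 items per week — holds.
Hana owns both Deploy and Launch and can only do one per week — holds.
Launch depends on Deploy — holds.
Build depends on Migrate — holds.
Build must be done before Handover — holds.
Deploy must be done before Migrate — holds.
Migrate must be done before Handover — holds.
Launch and Migrate are bundled into one week — holds.
Handover depends on Launch — holds.

Valid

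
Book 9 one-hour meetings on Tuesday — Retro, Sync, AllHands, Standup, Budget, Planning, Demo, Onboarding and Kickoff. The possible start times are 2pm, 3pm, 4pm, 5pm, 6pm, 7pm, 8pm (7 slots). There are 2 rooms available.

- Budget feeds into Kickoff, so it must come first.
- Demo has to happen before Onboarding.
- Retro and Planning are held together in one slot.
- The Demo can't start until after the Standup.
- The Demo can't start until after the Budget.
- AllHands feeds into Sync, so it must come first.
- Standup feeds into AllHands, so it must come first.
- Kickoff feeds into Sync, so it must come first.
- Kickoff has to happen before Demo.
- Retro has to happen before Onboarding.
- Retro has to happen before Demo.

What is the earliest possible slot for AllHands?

Precedence pushes AllHands to at least 3pm; downstream work caps AllHands at 7pm.
AllHands at 3pm is achievable: Onboarding in 6pm, Budget in 2pm, Kickoff in 3pm, Sync in 5pm, AllHands in 3pm, Standup in 2pm, Planning in 4pm, Retro in 4pm, Demo in 5pm.

3pm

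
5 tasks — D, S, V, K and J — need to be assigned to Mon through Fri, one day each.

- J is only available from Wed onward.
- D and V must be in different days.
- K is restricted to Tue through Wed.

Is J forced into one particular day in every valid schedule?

J can be Wed (e.g. S -> Mon; K -> Tue; D -> Mon; J -> Wed; V -> Tue) or Thu (e.g. D in Mon; S in Mon; J in Thu; V in Tue; K in Tue).

No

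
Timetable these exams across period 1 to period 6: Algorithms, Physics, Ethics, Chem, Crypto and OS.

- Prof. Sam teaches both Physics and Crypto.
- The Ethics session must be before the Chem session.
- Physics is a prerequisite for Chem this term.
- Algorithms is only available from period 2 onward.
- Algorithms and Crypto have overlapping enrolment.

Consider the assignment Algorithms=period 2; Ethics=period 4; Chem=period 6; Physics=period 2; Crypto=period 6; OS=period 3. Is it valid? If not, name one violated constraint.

Prof. Sam teaches both Physics and Crypto — holds.
Algorithms and Crypto have overlapping enrolment — holds.
The Ethics session must be before the Chem session — holds.
Physics is a prerequisite for Chem this term — holds.
Algorithms is only available from period 2 onward — holds.

Yes, all constraints hold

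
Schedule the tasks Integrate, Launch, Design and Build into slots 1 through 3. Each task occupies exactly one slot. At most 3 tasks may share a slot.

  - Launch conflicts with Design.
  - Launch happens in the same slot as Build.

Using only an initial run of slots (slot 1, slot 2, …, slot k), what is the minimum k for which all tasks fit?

With at most 3 per slot and 4 tasks, at least 2 slots are needed.
2 works (last occupied slot: 2): for example Build -> 1, Design -> 2, Integrate -> 1, Launch -> 1.

2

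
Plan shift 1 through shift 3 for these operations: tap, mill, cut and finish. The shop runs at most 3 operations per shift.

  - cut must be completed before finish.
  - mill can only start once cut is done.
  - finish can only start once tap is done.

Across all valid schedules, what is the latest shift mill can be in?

shift 3

Precedence pushes mill to at least shift 2.
mill at shift 3 is achievable: tap=shift 1; cut=shift 1; finish=shift 2; mill=shift 3.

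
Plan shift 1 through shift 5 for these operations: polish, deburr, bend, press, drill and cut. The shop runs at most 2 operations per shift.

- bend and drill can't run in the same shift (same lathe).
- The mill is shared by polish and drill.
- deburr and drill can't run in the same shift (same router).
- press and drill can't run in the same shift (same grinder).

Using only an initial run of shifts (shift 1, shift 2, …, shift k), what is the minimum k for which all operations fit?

With at most 2 per shift and 6 operations, at least 3 shifts are needed.
3 works (last occupied shift: shift 3): for example cut -> shift 3, press -> shift 2, deburr -> shift 1, drill -> shift 3, bend -> shift 2, polish -> shift 1.

3 shifts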